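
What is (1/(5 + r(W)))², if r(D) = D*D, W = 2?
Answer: 1/81 ≈ 0.012346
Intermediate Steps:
r(D) = D²
(1/(5 + r(W)))² = (1/(5 + 2²))² = (1/(5 + 4))² = (1/9)² = (⅑)² = 1/81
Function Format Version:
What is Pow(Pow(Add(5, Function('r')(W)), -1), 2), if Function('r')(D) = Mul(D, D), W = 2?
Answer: Rational(1, 81) ≈ 0.012346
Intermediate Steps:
Function('r')(D) = Pow(D, 2)
Pow(Pow(Add(5, Function('r')(W)), -1), 2) = Pow(Pow(Add(5, Pow(2, 2)), -1), 2) = Pow(Pow(Add(5, 4), -1), 2) = Pow(Pow(9, -1), 2) = Pow(Rational(1, 9), 2) = Rational(1, 81)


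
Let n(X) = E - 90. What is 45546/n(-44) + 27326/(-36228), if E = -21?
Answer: -275512279/670218 ≈ -411.08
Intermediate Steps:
n(X) = -111 (n(X) = -21 - 90 = -111)
45546/n(-44) + 27326/(-36228) = 45546/(-111) + 27326/(-36228) = 45546*(-1/111) + 27326*(-1/36228) = -15182/37 - 13663/18114 = -275512279/670218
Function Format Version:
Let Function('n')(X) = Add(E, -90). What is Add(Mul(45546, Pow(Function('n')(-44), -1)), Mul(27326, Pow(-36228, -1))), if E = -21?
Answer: Rational(-275512279, 670218) ≈ -411.08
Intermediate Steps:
Function('n')(X) = -111 (Function('n')(X) = Add(-21, -90) = -111)
Add(Mul(45546, Pow(Function('n')(-44), -1)), Mul(27326, Pow(-36228, -1))) = Add(Mul(45546, Pow(-111, -1)), Mul(27326, Pow(-36228, -1))) = Add(Mul(45546, Rational(-1, 111)), Mul(27326, Rational(-1, 36228))) = Add(Rational(-15182, 37), Rational(-13663, 18114)) = Rational(-275512279, 670218)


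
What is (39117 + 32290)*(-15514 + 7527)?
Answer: -570327709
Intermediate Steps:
(39117 + 32290)*(-15514 + 7527) = 71407*(-7987) = -570327709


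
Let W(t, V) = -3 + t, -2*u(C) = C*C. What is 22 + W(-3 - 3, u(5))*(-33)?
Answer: 319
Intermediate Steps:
u(C) = -C²/2 (u(C) = -C*C/2 = -C²/2)
22 + W(-3 - 3, u(5))*(-33) = 22 + (-3 + (-3 - 3))*(-33) = 22 + (-3 - 6)*(-33) = 22 - 9*(-33) = 22 + 297 = 319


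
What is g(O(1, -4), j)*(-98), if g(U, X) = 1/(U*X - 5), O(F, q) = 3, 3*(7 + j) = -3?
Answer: 98/29 ≈ 3.3793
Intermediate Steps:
j = -8 (j = -7 + (⅓)*(-3) = -7 - 1 = -8)
g(U, X) = 1/(-5 + U*X)
g(O(1, -4), j)*(-98) = -98/(-5 + 3*(-8)) = -98/(-5 - 24) = -98/(-29) = -1/29*(-98) = 98/29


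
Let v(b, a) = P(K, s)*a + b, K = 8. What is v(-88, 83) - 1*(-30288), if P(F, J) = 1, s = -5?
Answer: 30283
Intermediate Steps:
v(b, a) = a + b (v(b, a) = 1*a + b = a + b)
v(-88, 83) - 1*(-30288) = (83 - 88) - 1*(-30288) = -5 + 30288 = 30283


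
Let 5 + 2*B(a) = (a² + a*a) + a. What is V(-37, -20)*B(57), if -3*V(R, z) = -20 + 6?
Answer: 45850/3 ≈ 15283.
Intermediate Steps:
V(R, z) = 14/3 (V(R, z) = -(-20 + 6)/3 = -⅓*(-14) = 14/3)
B(a) = -5/2 + a² + a/2 (B(a) = -5/2 + ((a² + a*a) + a)/2 = -5/2 + ((a² + a²) + a)/2 = -5/2 + (2*a² + a)/2 = -5/2 + (a + 2*a²)/2 = -5/2 + (a² + a/2) = -5/2 + a² + a/2)
V(-37, -20)*B(57) = 14*(-5/2 + 57² + (½)*57)/3 = 14*(-5/2 + 3249 + 57/2)/3 = (14/3)*3275 = 45850/3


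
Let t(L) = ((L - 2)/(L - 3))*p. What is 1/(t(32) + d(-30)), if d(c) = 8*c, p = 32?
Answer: -29/6000 ≈ -0.0048333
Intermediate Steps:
t(L) = 32*(-2 + L)/(-3 + L) (t(L) = ((L - 2)/(L - 3))*32 = ((-2 + L)/(-3 + L))*32 = 32*(-2 + L)/(-3 + L))
1/(t(32) + d(-30)) = 1/(32*(-2 + 32)/(-3 + 32) + 8*(-30)) = 1/(32*30/29 - 240) = 1/(32*(1/29)*30 - 240) = 1/(960/29 - 240) = 1/(-6000/29) = -29/6000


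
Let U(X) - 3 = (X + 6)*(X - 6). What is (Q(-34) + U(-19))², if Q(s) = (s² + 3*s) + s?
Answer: 1817104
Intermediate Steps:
U(X) = 3 + (-6 + X)*(6 + X) (U(X) = 3 + (X + 6)*(X - 6) = 3 + (6 + X)*(-6 + X) = 3 + (-6 + X)*(6 + X))
Q(s) = s² + 4*s
(Q(-34) + U(-19))² = (-34*(4 - 34) + (-33 + (-19)²))² = (-34*(-30) + (-33 + 361))² = (1020 + 328)² = 1348² = 1817104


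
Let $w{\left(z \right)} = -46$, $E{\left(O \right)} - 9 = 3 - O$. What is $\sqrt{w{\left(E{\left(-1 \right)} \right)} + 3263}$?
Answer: $\sqrt{3217} \approx 56.719$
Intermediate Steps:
$E{\left(O \right)} = 12 - O$ ($E{\left(O \right)} = 9 - \left(-3 + O\right) = 12 - O$)
$\sqrt{w{\left(E{\left(-1 \right)} \right)} + 3263} = \sqrt{-46 + 3263} = \sqrt{3217}$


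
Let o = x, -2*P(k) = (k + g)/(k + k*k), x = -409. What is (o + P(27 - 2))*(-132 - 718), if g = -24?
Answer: 9038917/26 ≈ 3.4765e+5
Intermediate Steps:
P(k) = -(-24 + k)/(2*(k + k**2)) (P(k) = -(k - 24)/(2*(k + k*k)) = -(-24 + k)/(2*(k + k**2)))
o = -409
(o + P(27 - 2))*(-132 - 718) = (-409 + (24 - (27 - 2))/(2*(27 - 2)*(1 + (27 - 2))))*(-132 - 718) = (-409 + (1/2)*(24 - 1*25)/(25*(1 + 25)))*(-850) = (-409 + (1/2)*(1/25)*(24 - 25)/26)*(-850) = (-409 + (1/2)*(1/25)*(1/26)*(-1))*(-850) = (-409 - 1/1300)*(-850) = -531701/1300*(-850) = 9038917/26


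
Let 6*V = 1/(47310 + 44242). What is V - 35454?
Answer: -19475307647/549312 ≈ -35454.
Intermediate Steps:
V = 1/549312 (V = 1/(6*(47310 + 44242)) = (⅙)/91552 = (⅙)*(1/91552) = 1/549312 ≈ 1.8205e-6)
V - 35454 = 1/549312 - 35454 = -19475307647/549312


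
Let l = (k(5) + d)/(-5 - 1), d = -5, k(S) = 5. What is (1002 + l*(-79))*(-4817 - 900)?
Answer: -5728434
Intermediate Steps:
l = 0 (l = (5 - 5)/(-5 - 1) = 0/(-6) = 0*(-⅙) = 0)
(1002 + l*(-79))*(-4817 - 900) = (1002 + 0*(-79))*(-4817 - 900) = (1002 + 0)*(-5717) = 1002*(-5717) = -5728434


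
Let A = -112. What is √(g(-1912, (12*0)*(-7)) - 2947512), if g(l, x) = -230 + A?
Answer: I*√2947854 ≈ 1716.9*I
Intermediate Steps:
g(l, x) = -342 (g(l, x) = -230 - 112 = -342)
√(g(-1912, (12*0)*(-7)) - 2947512) = √(-342 - 2947512) = √(-2947854) = I*√2947854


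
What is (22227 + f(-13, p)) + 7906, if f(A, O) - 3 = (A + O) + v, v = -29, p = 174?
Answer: 30268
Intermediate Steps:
f(A, O) = -26 + A + O (f(A, O) = 3 + ((A + O) - 29) = 3 + (-29 + A + O) = -26 + A + O)
(22227 + f(-13, p)) + 7906 = (22227 + (-26 - 13 + 174)) + 7906 = (22227 + 135) + 7906 = 22362 + 7906 = 30268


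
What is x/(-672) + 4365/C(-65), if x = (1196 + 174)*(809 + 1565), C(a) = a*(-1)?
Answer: -10423571/2184 ≈ -4772.7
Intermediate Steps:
C(a) = -a
x = 3252380 (x = 1370*2374 = 3252380)
x/(-672) + 4365/C(-65) = 3252380/(-672) + 4365/((-1*(-65))) = 3252380*(-1/672) + 4365/65 = -813095/168 + 4365*(1/65) = -813095/168 + 873/13 = -10423571/2184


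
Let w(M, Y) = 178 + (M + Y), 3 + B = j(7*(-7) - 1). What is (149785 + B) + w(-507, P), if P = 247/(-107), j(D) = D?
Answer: 15985874/107 ≈ 1.4940e+5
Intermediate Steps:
B = -53 (B = -3 + (7*(-7) - 1) = -3 + (-49 - 1) = -3 - 50 = -53)
P = -247/107 (P = 247*(-1/107) = -247/107 ≈ -2.3084)
w(M, Y) = 178 + M + Y
(149785 + B) + w(-507, P) = (149785 - 53) + (178 - 507 - 247/107) = 149732 - 35450/107 = 15985874/107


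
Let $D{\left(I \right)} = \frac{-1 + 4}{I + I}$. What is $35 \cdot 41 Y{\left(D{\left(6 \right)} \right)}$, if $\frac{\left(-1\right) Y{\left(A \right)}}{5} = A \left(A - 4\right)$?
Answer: $\frac{107625}{16} \approx 6726.6$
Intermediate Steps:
$D{\left(I \right)} = \frac{3}{2 I}$
$Y{\left(A \right)} = - 5 A \left(-4 + A\right)$ ($Y{\left(A \right)} = - 5 A \left(A - 4\right) = - 5 A \left(-4 + A\right)$)
$35 \cdot 41 Y{\left(D{\left(6 \right)} \right)} = 35 \cdot 41 \cdot 5 \frac{3}{2 \cdot 6} \left(4 - \frac{3}{2 \cdot 6}\right) = 1435 \cdot 5 \cdot \frac{3}{2} \cdot \frac{1}{6} \left(4 - \frac{3}{2} \cdot \frac{1}{6}\right) = 1435 \cdot 5 \cdot \frac{1}{4} \left(4 - \frac{1}{4}\right) = 1435 \cdot 5 \cdot \frac{1}{4} \cdot \frac{15}{4} = 1435 \cdot \frac{75}{16} = \frac{107625}{16}$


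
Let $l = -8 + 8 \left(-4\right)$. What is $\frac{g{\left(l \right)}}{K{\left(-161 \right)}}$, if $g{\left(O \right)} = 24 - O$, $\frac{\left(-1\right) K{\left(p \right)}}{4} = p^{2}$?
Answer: $- \frac{16}{25921} \approx -0.00061726$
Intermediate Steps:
$K{\left(p \right)} = - 4 p^{2}$
$l = -40$ ($l = -8 - 32 = -40$)
$\frac{g{\left(l \right)}}{K{\left(-161 \right)}} = \frac{24 - -40}{\left(-4\right) \left(-161\right)^{2}} = \frac{24 + 40}{\left(-4\right) 25921} = \frac{64}{-103684} = 64 \left(- \frac{1}{103684}\right) = - \frac{16}{25921}$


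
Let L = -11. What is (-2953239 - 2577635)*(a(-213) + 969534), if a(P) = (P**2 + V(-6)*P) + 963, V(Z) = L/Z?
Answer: -5616467040587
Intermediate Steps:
V(Z) = -11/Z
a(P) = 963 + P**2 + 11*P/6 (a(P) = (P**2 + (-11/(-6))*P) + 963 = (P**2 + (-11*(-1/6))*P) + 963 = (P**2 + 11*P/6) + 963 = 963 + P**2 + 11*P/6)
(-2953239 - 2577635)*(a(-213) + 969534) = (-2953239 - 2577635)*((963 + (-213)**2 + (11/6)*(-213)) + 969534) = -5530874*((963 + 45369 - 781/2) + 969534) = -5530874*(91883/2 + 969534) = -5530874*2030951/2 = -5616467040587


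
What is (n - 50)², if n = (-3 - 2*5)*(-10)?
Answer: 6400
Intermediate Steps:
n = 130 (n = (-3 - 10)*(-10) = -13*(-10) = 130)
(n - 50)² = (130 - 50)² = 80² = 6400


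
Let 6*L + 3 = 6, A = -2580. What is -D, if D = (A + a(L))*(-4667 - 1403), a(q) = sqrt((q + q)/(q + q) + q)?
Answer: -15660600 + 3035*sqrt(6) ≈ -1.5653e+7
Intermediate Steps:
L = 1/2 (L = -1/2 + (1/6)*6 = -1/2 + 1 = 1/2 ≈ 0.50000)
a(q) = sqrt(1 + q) (a(q) = sqrt((2*q)/((2*q)) + q) = sqrt((2*q)*(1/(2*q)) + q) = sqrt(1 + q))
D = 15660600 - 3035*sqrt(6) (D = (-2580 + sqrt(1 + 1/2))*(-4667 - 1403) = (-2580 + sqrt(3/2))*(-6070) = (-2580 + sqrt(6)/2)*(-6070) = 15660600 - 3035*sqrt(6) ≈ 1.5653e+7)
-D = -(15660600 - 3035*sqrt(6)) = -15660600 + 3035*sqrt(6)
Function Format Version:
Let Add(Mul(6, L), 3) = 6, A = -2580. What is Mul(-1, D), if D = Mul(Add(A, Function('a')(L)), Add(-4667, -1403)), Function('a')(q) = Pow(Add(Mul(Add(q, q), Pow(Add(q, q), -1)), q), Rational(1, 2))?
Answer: Add(-15660600, Mul(3035, Pow(6, Rational(1, 2)))) ≈ -1.5653e+7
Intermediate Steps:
L = Rational(1, 2) (L = Add(Rational(-1, 2), Mul(Rational(1, 6), 6)) = Add(Rational(-1, 2), 1) = Rational(1, 2) ≈ 0.50000)
Function('a')(q) = Pow(Add(1, q), Rational(1, 2)) (Function('a')(q) = Pow(Add(Mul(Mul(2, q), Pow(Mul(2, q), -1)), q), Rational(1, 2)) = Pow(Add(Mul(Mul(2, q), Mul(Rational(1, 2), Pow(q, -1))), q), Rational(1, 2)) = Pow(Add(1, q), Rational(1, 2)))
D = Add(15660600, Mul(-3035, Pow(6, Rational(1, 2)))) (D = Mul(Add(-2580, Pow(Add(1, Rational(1, 2)), Rational(1, 2))), Add(-4667, -1403)) = Mul(Add(-2580, Pow(Rational(3, 2), Rational(1, 2))), -6070) = Mul(Add(-2580, Mul(Rational(1, 2), Pow(6, Rational(1, 2)))), -6070) = Add(15660600, Mul(-3035, Pow(6, Rational(1, 2)))) ≈ 1.5653e+7)
Mul(-1, D) = Mul(-1, Add(15660600, Mul(-3035, Pow(6, Rational(1, 2))))) = Add(-15660600, Mul(3035, Pow(6, Rational(1, 2))))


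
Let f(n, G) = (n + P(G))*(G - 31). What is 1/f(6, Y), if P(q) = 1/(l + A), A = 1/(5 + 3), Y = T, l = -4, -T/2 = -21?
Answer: 31/1958 ≈ 0.015832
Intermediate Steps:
T = 42 (T = -2*(-21) = 42)
Y = 42
A = ⅛ (A = 1/8 = ⅛ ≈ 0.12500)
P(q) = -8/31 (P(q) = 1/(-4 + ⅛) = 1/(-31/8) = -8/31)
f(n, G) = (-31 + G)*(-8/31 + n) (f(n, G) = (n - 8/31)*(G - 31) = (-8/31 + n)*(-31 + G) = (-31 + G)*(-8/31 + n))
1/f(6, Y) = 1/(8 - 31*6 - 8/31*42 + 42*6) = 1/(8 - 186 - 336/31 + 252) = 1/(1958/31) = 31/1958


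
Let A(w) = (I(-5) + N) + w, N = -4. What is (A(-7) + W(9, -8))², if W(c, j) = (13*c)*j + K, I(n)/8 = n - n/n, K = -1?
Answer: 992016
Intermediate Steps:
I(n) = -8 + 8*n (I(n) = 8*(n - n/n) = 8*(n - 1*1) = 8*(n - 1) = 8*(-1 + n) = -8 + 8*n)
W(c, j) = -1 + 13*c*j (W(c, j) = (13*c)*j - 1 = 13*c*j - 1 = -1 + 13*c*j)
A(w) = -52 + w (A(w) = ((-8 + 8*(-5)) - 4) + w = ((-8 - 40) - 4) + w = (-48 - 4) + w = -52 + w)
(A(-7) + W(9, -8))² = ((-52 - 7) + (-1 + 13*9*(-8)))² = (-59 + (-1 - 936))² = (-59 - 937)² = (-996)² = 992016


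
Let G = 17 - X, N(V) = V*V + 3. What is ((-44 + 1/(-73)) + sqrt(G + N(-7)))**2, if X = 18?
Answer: 10595148/5329 - 6426*sqrt(51)/73 ≈ 1359.6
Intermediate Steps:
N(V) = 3 + V**2 (N(V) = V**2 + 3 = 3 + V**2)
G = -1 (G = 17 - 1*18 = 17 - 18 = -1)
((-44 + 1/(-73)) + sqrt(G + N(-7)))**2 = ((-44 + 1/(-73)) + sqrt(-1 + (3 + (-7)**2)))**2 = ((-44 - 1/73) + sqrt(-1 + (3 + 49)))**2 = (-3213/73 + sqrt(-1 + 52))**2 = (-3213/73 + sqrt(51))**2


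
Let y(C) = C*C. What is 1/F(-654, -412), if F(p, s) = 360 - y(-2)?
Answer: 1/356 ≈ 0.0028090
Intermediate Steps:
y(C) = C²
F(p, s) = 356 (F(p, s) = 360 - 1*(-2)² = 360 - 1*4 = 360 - 4 = 356)
1/F(-654, -412) = 1/356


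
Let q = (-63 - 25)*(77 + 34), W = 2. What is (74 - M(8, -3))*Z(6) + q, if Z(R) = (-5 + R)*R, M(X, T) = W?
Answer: -9336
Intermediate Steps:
M(X, T) = 2
Z(R) = R*(-5 + R)
q = -9768 (q = -88*111 = -9768)
(74 - M(8, -3))*Z(6) + q = (74 - 1*2)*(6*(-5 + 6)) - 9768 = (74 - 2)*(6*1) - 9768 = 72*6 - 9768 = 432 - 9768 = -9336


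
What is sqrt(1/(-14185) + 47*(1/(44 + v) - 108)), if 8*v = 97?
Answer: I*sqrt(205873917102554885)/6369065 ≈ 71.24*I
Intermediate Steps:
v = 97/8 (v = (1/8)*97 = 97/8 ≈ 12.125)
sqrt(1/(-14185) + 47*(1/(44 + v) - 108)) = sqrt(1/(-14185) + 47*(1/(44 + 97/8) - 108)) = sqrt(-1/14185 + 47*(1/(449/8) - 108)) = sqrt(-1/14185 + 47*(8/449 - 108)) = sqrt(-1/14185 + 47*(-48484/449)) = sqrt(-1/14185 - 2278748/449) = sqrt(-32324040829/6369065) = I*sqrt(205873917102554885)/6369065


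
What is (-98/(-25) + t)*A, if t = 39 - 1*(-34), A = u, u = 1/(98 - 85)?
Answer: 1923/325 ≈ 5.9169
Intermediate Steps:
u = 1/13 ≈ 0.076923
A = 1/13 ≈ 0.076923
t = 73 (t = 39 + 34 = 73)
(-98/(-25) + t)*A = (-98/(-25) + 73)*(1/13) = (-98*(-1/25) + 73)*(1/13) = (98/25 + 73)*(1/13) = (1923/25)*(1/13) = 1923/325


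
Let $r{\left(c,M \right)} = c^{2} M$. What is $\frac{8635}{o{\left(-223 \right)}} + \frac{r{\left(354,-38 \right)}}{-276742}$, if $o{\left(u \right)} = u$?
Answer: $- \frac{663869693}{30856733} \approx -21.515$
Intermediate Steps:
$r{\left(c,M \right)} = M c^{2}$
$\frac{8635}{o{\left(-223 \right)}} + \frac{r{\left(354,-38 \right)}}{-276742} = \frac{8635}{-223} + \frac{\left(-38\right) 354^{2}}{-276742} = 8635 \left(- \frac{1}{223}\right) + \left(-38\right) 125316 \left(- \frac{1}{276742}\right) = - \frac{8635}{223} - - \frac{2381004}{138371} = - \frac{8635}{223} + \frac{2381004}{138371} = - \frac{663869693}{30856733}$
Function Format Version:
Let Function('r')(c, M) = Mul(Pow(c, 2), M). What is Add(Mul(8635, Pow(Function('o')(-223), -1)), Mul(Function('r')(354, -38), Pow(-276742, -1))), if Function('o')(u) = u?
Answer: Rational(-663869693, 30856733) ≈ -21.515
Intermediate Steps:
Function('r')(c, M) = Mul(M, Pow(c, 2))
Add(Mul(8635, Pow(Function('o')(-223), -1)), Mul(Function('r')(354, -38), Pow(-276742, -1))) = Add(Mul(8635, Pow(-223, -1)), Mul(Mul(-38, Pow(354, 2)), Pow(-276742, -1))) = Add(Mul(8635, Rational(-1, 223)), Mul(Mul(-38, 125316), Rational(-1, 276742))) = Add(Rational(-8635, 223), Mul(-4762008, Rational(-1, 276742))) = Add(Rational(-8635, 223), Rational(2381004, 138371)) = Rational(-663869693, 30856733)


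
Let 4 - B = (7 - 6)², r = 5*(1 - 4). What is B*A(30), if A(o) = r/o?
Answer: -3/2 ≈ -1.5000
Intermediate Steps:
r = -15 (r = 5*(-3) = -15)
A(o) = -15/o
B = 3 (B = 4 - (7 - 6)² = 4 - 1*1² = 4 - 1*1 = 4 - 1 = 3)
B*A(30) = 3*(-15/30) = 3*(-15*1/30) = 3*(-½) = -3/2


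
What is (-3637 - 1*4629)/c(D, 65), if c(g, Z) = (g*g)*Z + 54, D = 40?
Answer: -4133/52027 ≈ -0.079440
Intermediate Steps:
c(g, Z) = 54 + Z*g² (c(g, Z) = g²*Z + 54 = Z*g² + 54 = 54 + Z*g²)
(-3637 - 1*4629)/c(D, 65) = (-3637 - 1*4629)/(54 + 65*40²) = (-3637 - 4629)/(54 + 65*1600) = -8266/(54 + 104000) = -8266/104054 = -8266*1/104054 = -4133/52027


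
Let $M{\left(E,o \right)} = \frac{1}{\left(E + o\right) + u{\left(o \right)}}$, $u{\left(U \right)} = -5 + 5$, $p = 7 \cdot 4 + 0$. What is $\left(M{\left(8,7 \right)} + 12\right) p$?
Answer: $\frac{5068}{15} \approx 337.87$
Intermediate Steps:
$p = 28$ ($p = 28 + 0 = 28$)
$u{\left(U \right)} = 0$
$M{\left(E,o \right)} = \frac{1}{E + o}$ ($M{\left(E,o \right)} = \frac{1}{\left(E + o\right) + 0} = \frac{1}{E + o}$)
$\left(M{\left(8,7 \right)} + 12\right) p = \left(\frac{1}{8 + 7} + 12\right) 28 = \left(\frac{1}{15} + 12\right) 28 = \frac{181}{15} \cdot 28 = \frac{5068}{15}$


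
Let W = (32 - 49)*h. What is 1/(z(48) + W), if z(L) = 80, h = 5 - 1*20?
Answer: 1/335 ≈ 0.0029851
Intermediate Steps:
h = -15 (h = 5 - 20 = -15)
W = 255 (W = (32 - 49)*(-15) = -17*(-15) = 255)
1/(z(48) + W) = 1/(80 + 255) = 1/335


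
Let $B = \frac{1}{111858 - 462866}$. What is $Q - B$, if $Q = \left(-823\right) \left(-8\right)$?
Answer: $\frac{2311036673}{351008} \approx 6584.0$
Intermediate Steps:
$Q = 6584$
$B = - \frac{1}{351008}$ ($B = \frac{1}{-351008} = - \frac{1}{351008} \approx -2.8489 \cdot 10^{-6}$)
$Q - B = 6584 - - \frac{1}{351008} = 6584 + \frac{1}{351008} = \frac{2311036673}{351008}$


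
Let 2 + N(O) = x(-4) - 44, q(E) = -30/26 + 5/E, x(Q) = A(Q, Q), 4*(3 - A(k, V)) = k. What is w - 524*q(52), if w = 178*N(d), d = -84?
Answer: -89983/13 ≈ -6921.8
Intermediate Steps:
A(k, V) = 3 - k/4
x(Q) = 3 - Q/4
q(E) = -15/13 + 5/E (q(E) = -30*1/26 + 5/E = -15/13 + 5/E)
N(O) = -42 (N(O) = -2 + ((3 - ¼*(-4)) - 44) = -2 + ((3 + 1) - 44) = -2 + (4 - 44) = -2 - 40 = -42)
w = -7476 (w = 178*(-42) = -7476)
w - 524*q(52) = -7476 - 524*(-15/13 + 5/52) = -7476 - 524*(-55)/52 = -7476 - 1*(-7205/13) = -7476 + 7205/13 = -89983/13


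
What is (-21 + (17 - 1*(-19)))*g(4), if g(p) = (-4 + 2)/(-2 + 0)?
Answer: 15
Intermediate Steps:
g(p) = 1 (g(p) = -2/(-2) = -2*(-½) = 1)
(-21 + (17 - 1*(-19)))*g(4) = (-21 + (17 - 1*(-19)))*1 = (-21 + (17 + 19))*1 = (-21 + 36)*1 = 15*1 = 15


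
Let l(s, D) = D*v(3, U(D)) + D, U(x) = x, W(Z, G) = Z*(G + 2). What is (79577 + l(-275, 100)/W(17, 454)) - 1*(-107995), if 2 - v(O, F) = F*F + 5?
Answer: 60544081/323 ≈ 1.8744e+5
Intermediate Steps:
W(Z, G) = Z*(2 + G)
v(O, F) = -3 - F² (v(O, F) = 2 - (F*F + 5) = 2 - (F² + 5) = 2 - (5 + F²) = 2 + (-5 - F²) = -3 - F²)
l(s, D) = D + D*(-3 - D²) (l(s, D) = D*(-3 - D²) + D = D + D*(-3 - D²))
(79577 + l(-275, 100)/W(17, 454)) - 1*(-107995) = (79577 + (-1*100*(2 + 100²))/((17*(2 + 454)))) - 1*(-107995) = (79577 + (-1*100*(2 + 10000))/((17*456))) + 107995 = (79577 - 1*100*10002/7752) + 107995 = (79577 - 1000200*1/7752) + 107995 = (79577 - 41675/323) + 107995 = 25661696/323 + 107995 = 60544081/323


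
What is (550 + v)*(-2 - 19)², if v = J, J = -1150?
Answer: -264600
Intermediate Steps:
v = -1150
(550 + v)*(-2 - 19)² = (550 - 1150)*(-2 - 19)² = -600*(-21)² = -600*441 = -264600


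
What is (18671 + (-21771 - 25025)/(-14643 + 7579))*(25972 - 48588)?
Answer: -372990817980/883 ≈ -4.2241e+8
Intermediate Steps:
(18671 + (-21771 - 25025)/(-14643 + 7579))*(25972 - 48588) = (18671 - 46796/(-7064))*(-22616) = (18671 - 46796*(-1/7064))*(-22616) = (18671 + 11699/1766)*(-22616) = (32984685/1766)*(-22616) = -372990817980/883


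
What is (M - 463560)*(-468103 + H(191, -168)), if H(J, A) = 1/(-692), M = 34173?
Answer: 139090161689199/692 ≈ 2.0100e+11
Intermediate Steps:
H(J, A) = -1/692
(M - 463560)*(-468103 + H(191, -168)) = (34173 - 463560)*(-468103 - 1/692) = -429387*(-323927277/692) = 139090161689199/692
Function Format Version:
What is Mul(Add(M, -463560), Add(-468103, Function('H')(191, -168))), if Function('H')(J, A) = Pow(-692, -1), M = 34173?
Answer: Rational(139090161689199, 692) ≈ 2.0100e+11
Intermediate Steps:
Function('H')(J, A) = Rational(-1, 692)
Mul(Add(M, -463560), Add(-468103, Function('H')(191, -168))) = Mul(Add(34173, -463560), Add(-468103, Rational(-1, 692))) = Mul(-429387, Rational(-323927277, 692)) = Rational(139090161689199, 692)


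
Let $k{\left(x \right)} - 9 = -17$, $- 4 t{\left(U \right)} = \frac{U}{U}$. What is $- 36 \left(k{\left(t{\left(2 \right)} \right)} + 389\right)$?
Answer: $-13716$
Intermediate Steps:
$t{\left(U \right)} = - \frac{1}{4}$ ($t{\left(U \right)} = - \frac{U \frac{1}{U}}{4} = \left(- \frac{1}{4}\right) 1 = - \frac{1}{4}$)
$k{\left(x \right)} = -8$ ($k{\left(x \right)} = 9 - 17 = -8$)
$- 36 \left(k{\left(t{\left(2 \right)} \right)} + 389\right) = - 36 \left(-8 + 389\right) = \left(-36\right) 381 = -13716$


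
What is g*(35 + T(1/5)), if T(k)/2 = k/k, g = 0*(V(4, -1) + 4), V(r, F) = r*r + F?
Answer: 0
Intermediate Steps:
V(r, F) = F + r**2 (V(r, F) = r**2 + F = F + r**2)
g = 0 (g = 0*((-1 + 4**2) + 4) = 0*((-1 + 16) + 4) = 0*(15 + 4) = 0*19 = 0)
T(k) = 2 (T(k) = 2*(k/k) = 2*1 = 2)
g*(35 + T(1/5)) = 0*(35 + 2) = 0*37 = 0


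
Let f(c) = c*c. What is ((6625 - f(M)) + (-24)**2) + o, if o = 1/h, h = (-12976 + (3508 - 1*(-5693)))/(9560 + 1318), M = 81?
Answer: 2405122/3775 ≈ 637.12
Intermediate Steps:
f(c) = c**2
h = -3775/10878 (h = (-12976 + (3508 + 5693))/10878 = (-12976 + 9201)*(1/10878) = -3775*1/10878 = -3775/10878 ≈ -0.34703)
o = -10878/3775 (o = 1/(-3775/10878) = -10878/3775 ≈ -2.8816)
((6625 - f(M)) + (-24)**2) + o = ((6625 - 1*81**2) + (-24)**2) - 10878/3775 = ((6625 - 1*6561) + 576) - 10878/3775 = ((6625 - 6561) + 576) - 10878/3775 = (64 + 576) - 10878/3775 = 640 - 10878/3775 = 2405122/3775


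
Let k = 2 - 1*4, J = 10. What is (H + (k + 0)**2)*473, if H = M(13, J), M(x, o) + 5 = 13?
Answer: 5676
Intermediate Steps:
M(x, o) = 8 (M(x, o) = -5 + 13 = 8)
H = 8
k = -2 (k = 2 - 4 = -2)
(H + (k + 0)**2)*473 = (8 + (-2 + 0)**2)*473 = (8 + (-2)**2)*473 = (8 + 4)*473 = 12*473 = 5676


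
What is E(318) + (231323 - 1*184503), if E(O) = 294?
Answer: 47114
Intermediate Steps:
E(318) + (231323 - 1*184503) = 294 + (231323 - 1*184503) = 294 + (231323 - 184503) = 294 + 46820 = 47114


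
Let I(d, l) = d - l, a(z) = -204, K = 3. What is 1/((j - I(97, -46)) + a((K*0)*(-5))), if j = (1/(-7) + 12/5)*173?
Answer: 35/1522 ≈ 0.022996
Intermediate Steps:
j = 13667/35 (j = (1*(-⅐) + 12*(⅕))*173 = (-⅐ + 12/5)*173 = (79/35)*173 = 13667/35 ≈ 390.49)
1/((j - I(97, -46)) + a((K*0)*(-5))) = 1/((13667/35 - (97 - 1*(-46))) - 204) = 1/((13667/35 - (97 + 46)) - 204) = 1/((13667/35 - 1*143) - 204) = 1/((13667/35 - 143) - 204) = 1/(8662/35 - 204) = 1/(1522/35) = 35/1522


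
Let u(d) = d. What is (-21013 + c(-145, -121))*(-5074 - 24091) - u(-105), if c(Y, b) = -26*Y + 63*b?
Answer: 725216995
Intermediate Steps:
(-21013 + c(-145, -121))*(-5074 - 24091) - u(-105) = (-21013 + (-26*(-145) + 63*(-121)))*(-5074 - 24091) - 1*(-105) = (-21013 + (3770 - 7623))*(-29165) + 105 = (-21013 - 3853)*(-29165) + 105 = -24866*(-29165) + 105 = 725216890 + 105 = 725216995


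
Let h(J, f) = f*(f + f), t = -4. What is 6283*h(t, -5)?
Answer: 314150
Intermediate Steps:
h(J, f) = 2*f² (h(J, f) = f*(2*f) = 2*f²)
6283*h(t, -5) = 6283*(2*(-5)²) = 6283*(2*25) = 6283*50 = 314150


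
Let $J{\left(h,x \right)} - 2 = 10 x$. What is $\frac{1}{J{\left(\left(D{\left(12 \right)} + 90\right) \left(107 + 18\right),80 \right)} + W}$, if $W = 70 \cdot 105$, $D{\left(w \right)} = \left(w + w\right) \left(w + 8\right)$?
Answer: $\frac{1}{8152} \approx 0.00012267$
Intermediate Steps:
$D{\left(w \right)} = 2 w \left(8 + w\right)$
$W = 7350$
$J{\left(h,x \right)} = 2 + 10 x$
$\frac{1}{J{\left(\left(D{\left(12 \right)} + 90\right) \left(107 + 18\right),80 \right)} + W} = \frac{1}{\left(2 + 10 \cdot 80\right) + 7350} = \frac{1}{\left(2 + 800\right) + 7350} = \frac{1}{802 + 7350} = \frac{1}{8152}$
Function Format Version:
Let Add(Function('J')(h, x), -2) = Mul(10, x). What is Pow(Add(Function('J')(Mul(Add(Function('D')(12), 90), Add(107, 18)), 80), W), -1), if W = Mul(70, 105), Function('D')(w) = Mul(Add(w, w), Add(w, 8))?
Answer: Rational(1, 8152) ≈ 0.00012267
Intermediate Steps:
Function('D')(w) = Mul(2, w, Add(8, w)) (Function('D')(w) = Mul(Mul(2, w), Add(8, w)) = Mul(2, w, Add(8, w)))
W = 7350
Function('J')(h, x) = Add(2, Mul(10, x))
Pow(Add(Function('J')(Mul(Add(Function('D')(12), 90), Add(107, 18)), 80), W), -1) = Pow(Add(Add(2, Mul(10, 80)), 7350), -1) = Pow(Add(Add(2, 800), 7350), -1) = Pow(Add(802, 7350), -1) = Pow(8152, -1) = Rational(1, 8152)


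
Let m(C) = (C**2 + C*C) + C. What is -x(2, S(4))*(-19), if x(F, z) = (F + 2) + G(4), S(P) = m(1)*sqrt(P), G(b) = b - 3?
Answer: 95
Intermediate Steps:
G(b) = -3 + b
m(C) = C + 2*C**2 (m(C) = (C**2 + C**2) + C = 2*C**2 + C = C + 2*C**2)
S(P) = 3*sqrt(P) (S(P) = (1*(1 + 2*1))*sqrt(P) = (1*(1 + 2))*sqrt(P) = (1*3)*sqrt(P) = 3*sqrt(P))
x(F, z) = 3 + F (x(F, z) = (F + 2) + (-3 + 4) = (2 + F) + 1 = 3 + F)
-x(2, S(4))*(-19) = -(3 + 2)*(-19) = -1*5*(-19) = -5*(-19) = 95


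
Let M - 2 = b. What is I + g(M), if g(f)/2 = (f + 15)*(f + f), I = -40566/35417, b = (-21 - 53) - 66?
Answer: 2404632066/35417 ≈ 67895.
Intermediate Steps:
b = -140 (b = -74 - 66 = -140)
M = -138 (M = 2 - 140 = -138)
I = -40566/35417 (I = -40566*1/35417 = -40566/35417 ≈ -1.1454)
g(f) = 4*f*(15 + f) (g(f) = 2*((f + 15)*(f + f)) = 2*((15 + f)*(2*f)) = 2*(2*f*(15 + f)) = 4*f*(15 + f))
I + g(M) = -40566/35417 + 4*(-138)*(15 - 138) = -40566/35417 + 4*(-138)*(-123) = -40566/35417 + 67896 = 2404632066/35417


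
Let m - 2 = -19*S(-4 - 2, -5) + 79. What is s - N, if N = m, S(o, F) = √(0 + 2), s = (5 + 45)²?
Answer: 2419 + 19*√2 ≈ 2445.9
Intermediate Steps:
s = 2500 (s = 50² = 2500)
S(o, F) = √2
m = 81 - 19*√2 (m = 2 + (-19*√2 + 79) = 2 + (79 - 19*√2) = 81 - 19*√2 ≈ 54.130)
N = 81 - 19*√2 ≈ 54.130
s - N = 2500 - (81 - 19*√2) = 2500 + (-81 + 19*√2) = 2419 + 19*√2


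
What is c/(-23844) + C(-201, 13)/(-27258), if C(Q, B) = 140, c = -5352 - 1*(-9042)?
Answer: -1237145/7737378 ≈ -0.15989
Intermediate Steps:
c = 3690 (c = -5352 + 9042 = 3690)
c/(-23844) + C(-201, 13)/(-27258) = 3690/(-23844) + 140/(-27258) = 3690*(-1/23844) + 140*(-1/27258) = -615/3974 - 10/1947 = -1237145/7737378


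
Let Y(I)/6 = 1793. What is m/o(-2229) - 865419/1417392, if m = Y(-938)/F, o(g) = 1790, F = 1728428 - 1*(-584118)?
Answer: -17560538154031/28760949598320 ≈ -0.61057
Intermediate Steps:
F = 2312546 (F = 1728428 + 584118 = 2312546)
Y(I) = 10758 (Y(I) = 6*1793 = 10758)
m = 5379/1156273 (m = 10758/2312546 = 10758*(1/2312546) = 5379/1156273 ≈ 0.0046520)
m/o(-2229) - 865419/1417392 = (5379/1156273)/1790 - 865419/1417392 = (5379/1156273)*(1/1790) - 865419*1/1417392 = 5379/2069728670 - 16969/27792 = -17560538154031/28760949598320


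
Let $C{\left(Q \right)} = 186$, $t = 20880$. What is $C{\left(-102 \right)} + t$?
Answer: $21066$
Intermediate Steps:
$C{\left(-102 \right)} + t = 186 + 20880 = 21066$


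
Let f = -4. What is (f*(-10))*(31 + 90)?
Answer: 4840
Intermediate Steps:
(f*(-10))*(31 + 90) = (-4*(-10))*(31 + 90) = 40*121 = 4840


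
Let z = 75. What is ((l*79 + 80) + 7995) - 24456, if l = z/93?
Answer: -505836/31 ≈ -16317.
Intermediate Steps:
l = 25/31 (l = 75/93 = 75*(1/93) = 25/31 ≈ 0.80645)
((l*79 + 80) + 7995) - 24456 = (((25/31)*79 + 80) + 7995) - 24456 = ((1975/31 + 80) + 7995) - 24456 = (4455/31 + 7995) - 24456 = 252300/31 - 24456 = -505836/31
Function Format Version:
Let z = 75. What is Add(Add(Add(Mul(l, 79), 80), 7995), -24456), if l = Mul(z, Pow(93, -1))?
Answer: Rational(-505836, 31) ≈ -16317.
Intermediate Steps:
l = Rational(25, 31) (l = Mul(75, Pow(93, -1)) = Mul(75, Rational(1, 93)) = Rational(25, 31) ≈ 0.80645)
Add(Add(Add(Mul(l, 79), 80), 7995), -24456) = Add(Add(Add(Mul(Rational(25, 31), 79), 80), 7995), -24456) = Add(Add(Add(Rational(1975, 31), 80), 7995), -24456) = Add(Add(Rational(4455, 31), 7995), -24456) = Add(Rational(252300, 31), -24456) = Rational(-505836, 31)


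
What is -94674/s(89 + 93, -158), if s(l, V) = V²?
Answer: -47337/12482 ≈ -3.7924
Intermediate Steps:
-94674/s(89 + 93, -158) = -94674/((-158)²) = -94674/24964 = -94674*1/24964 = -47337/12482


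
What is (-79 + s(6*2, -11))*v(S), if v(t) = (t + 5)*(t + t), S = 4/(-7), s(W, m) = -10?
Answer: 22072/49 ≈ 450.45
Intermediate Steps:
S = -4/7 (S = 4*(-1/7) = -4/7 ≈ -0.57143)
v(t) = 2*t*(5 + t) (v(t) = (5 + t)*(2*t) = 2*t*(5 + t))
(-79 + s(6*2, -11))*v(S) = (-79 - 10)*(2*(-4/7)*(5 - 4/7)) = -178*(-4)*31/(7*7) = -89*(-248/49) = 22072/49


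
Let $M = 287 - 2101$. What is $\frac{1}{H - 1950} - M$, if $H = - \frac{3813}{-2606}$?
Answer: $\frac{9211284412}{5077887} \approx 1814.0$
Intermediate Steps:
$H = \frac{3813}{2606}$ ($H = \left(-3813\right) \left(- \frac{1}{2606}\right) = \frac{3813}{2606} \approx 1.4632$)
$M = -1814$
$\frac{1}{H - 1950} - M = \frac{1}{\frac{3813}{2606} - 1950} - -1814 = \frac{1}{- \frac{5077887}{2606}} + 1814 = - \frac{2606}{5077887} + 1814 = \frac{9211284412}{5077887}$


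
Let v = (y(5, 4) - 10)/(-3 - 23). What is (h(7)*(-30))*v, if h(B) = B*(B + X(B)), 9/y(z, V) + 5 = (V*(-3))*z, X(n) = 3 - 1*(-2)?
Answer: -166068/169 ≈ -982.65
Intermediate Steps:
X(n) = 5 (X(n) = 3 + 2 = 5)
y(z, V) = 9/(-5 - 3*V*z) (y(z, V) = 9/(-5 + (V*(-3))*z) = 9/(-5 + (-3*V)*z) = 9/(-5 - 3*V*z))
v = 659/1690 (v = (-9/(5 + 3*4*5) - 10)/(-3 - 23) = (-9/(5 + 60) - 10)/(-26) = (-9/65 - 10)*(-1/26) = -659/65*(-1/26) = 659/1690 ≈ 0.38994)
h(B) = B*(5 + B) (h(B) = B*(B + 5) = B*(5 + B))
(h(7)*(-30))*v = ((7*(5 + 7))*(-30))*(659/1690) = ((7*12)*(-30))*(659/1690) = (84*(-30))*(659/1690) = -2520*659/1690 = -166068/169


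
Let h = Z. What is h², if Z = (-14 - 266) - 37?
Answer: 100489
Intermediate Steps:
Z = -317 (Z = -280 - 37 = -317)
h = -317
h² = (-317)² = 100489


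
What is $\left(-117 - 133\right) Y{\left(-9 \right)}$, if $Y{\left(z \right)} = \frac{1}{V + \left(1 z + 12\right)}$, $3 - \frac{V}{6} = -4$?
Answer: $- \frac{50}{9} \approx -5.5556$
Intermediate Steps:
$V = 42$ ($V = 18 - -24 = 18 + 24 = 42$)
$Y{\left(z \right)} = \frac{1}{54 + z}$ ($Y{\left(z \right)} = \frac{1}{42 + \left(1 z + 12\right)} = \frac{1}{42 + \left(z + 12\right)} = \frac{1}{42 + \left(12 + z\right)} = \frac{1}{54 + z}$)
$\left(-117 - 133\right) Y{\left(-9 \right)} = \frac{-117 - 133}{54 - 9} = - \frac{250}{45} = \left(-250\right) \frac{1}{45} = - \frac{50}{9}$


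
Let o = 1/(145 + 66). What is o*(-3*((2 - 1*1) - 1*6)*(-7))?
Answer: -105/211 ≈ -0.49763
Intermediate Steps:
o = 1/211 ≈ 0.0047393
o*(-3*((2 - 1*1) - 1*6)*(-7)) = (-3*((2 - 1*1) - 1*6)*(-7))/211 = (-3*((2 - 1) - 6)*(-7))/211 = (-3*(1 - 6)*(-7))/211 = (-3*(-5)*(-7))/211 = (15*(-7))/211 = (1/211)*(-105) = -105/211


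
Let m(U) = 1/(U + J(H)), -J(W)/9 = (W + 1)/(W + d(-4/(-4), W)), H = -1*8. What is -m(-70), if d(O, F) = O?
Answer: 1/79 ≈ 0.012658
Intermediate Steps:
H = -8
J(W) = -9 (J(W) = -9*(W + 1)/(W - 4/(-4)) = -9*(1 + W)/(W - 4*(-¼)) = -9*(1 + W)/(W + 1) = -9*(1 + W)/(1 + W) = -9*1 = -9)
m(U) = 1/(-9 + U) (m(U) = 1/(U - 9) = 1/(-9 + U))
-m(-70) = -1/(-9 - 70) = -1/(-79) = -1*(-1/79) = 1/79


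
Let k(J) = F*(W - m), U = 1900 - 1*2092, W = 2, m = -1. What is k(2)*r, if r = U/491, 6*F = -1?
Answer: 96/491 ≈ 0.19552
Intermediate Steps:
U = -192 (U = 1900 - 2092 = -192)
F = -⅙ (F = (⅙)*(-1) = -⅙ ≈ -0.16667)
r = -192/491 ≈ -0.39104
k(J) = -½ (k(J) = -(2 - 1*(-1))/6 = -(2 + 1)/6 = -⅙*3 = -½)
k(2)*r = -½*(-192/491) = 96/491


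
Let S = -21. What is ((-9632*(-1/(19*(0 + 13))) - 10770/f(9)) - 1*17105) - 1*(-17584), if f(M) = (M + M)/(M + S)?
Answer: 1901405/247 ≈ 7698.0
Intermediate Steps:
f(M) = 2*M/(-21 + M) (f(M) = (M + M)/(M - 21) = (2*M)/(-21 + M) = 2*M/(-21 + M))
((-9632*(-1/(19*(0 + 13))) - 10770/f(9)) - 1*17105) - 1*(-17584) = ((-9632*(-1/(19*(0 + 13))) - 10770/(2*9/(-21 + 9))) - 1*17105) - 1*(-17584) = ((-9632/(13*(-19)) - 10770/(2*9/(-12))) - 17105) + 17584 = ((-9632/(-247) - 10770/(2*9*(-1/12))) - 17105) + 17584 = ((-9632*(-1/247) - 10770/(-3/2)) - 17105) + 17584 = ((9632/247 - 10770*(-2/3)) - 17105) + 17584 = ((9632/247 + 7180) - 17105) + 17584 = (1783092/247 - 17105) + 17584 = -2441843/247 + 17584 = 1901405/247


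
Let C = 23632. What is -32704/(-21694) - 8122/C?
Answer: 149165565/128168152 ≈ 1.1638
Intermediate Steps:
-32704/(-21694) - 8122/C = -32704/(-21694) - 8122/23632 = -32704*(-1/21694) - 8122*1/23632 = 16352/10847 - 4061/11816 = 149165565/128168152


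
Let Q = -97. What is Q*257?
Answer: -24929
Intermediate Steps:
Q*257 = -97*257 = -24929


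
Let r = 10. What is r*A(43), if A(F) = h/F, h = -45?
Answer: -450/43 ≈ -10.465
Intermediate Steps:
A(F) = -45/F
r*A(43) = 10*(-45/43) = -450/43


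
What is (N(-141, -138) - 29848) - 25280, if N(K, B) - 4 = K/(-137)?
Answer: -7551847/137 ≈ -55123.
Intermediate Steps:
N(K, B) = 4 - K/137 (N(K, B) = 4 + K/(-137) = 4 + K*(-1/137) = 4 - K/137)
(N(-141, -138) - 29848) - 25280 = ((4 - 1/137*(-141)) - 29848) - 25280 = ((4 + 141/137) - 29848) - 25280 = (689/137 - 29848) - 25280 = -4088487/137 - 25280 = -7551847/137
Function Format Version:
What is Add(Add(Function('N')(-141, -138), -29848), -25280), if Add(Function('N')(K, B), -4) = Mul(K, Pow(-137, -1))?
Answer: Rational(-7551847, 137) ≈ -55123.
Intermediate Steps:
Function('N')(K, B) = Add(4, Mul(Rational(-1, 137), K)) (Function('N')(K, B) = Add(4, Mul(K, Pow(-137, -1))) = Add(4, Mul(K, Rational(-1, 137))) = Add(4, Mul(Rational(-1, 137), K)))
Add(Add(Function('N')(-141, -138), -29848), -25280) = Add(Add(Add(4, Mul(Rational(-1, 137), -141)), -29848), -25280) = Add(Add(Add(4, Rational(141, 137)), -29848), -25280) = Add(Add(Rational(689, 137), -29848), -25280) = Add(Rational(-4088487, 137), -25280) = Rational(-7551847, 137)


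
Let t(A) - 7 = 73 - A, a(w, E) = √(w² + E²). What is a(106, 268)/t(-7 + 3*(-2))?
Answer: 2*√20765/93 ≈ 3.0989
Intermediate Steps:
a(w, E) = √(E² + w²)
t(A) = 80 - A (t(A) = 7 + (73 - A) = 80 - A)
a(106, 268)/t(-7 + 3*(-2)) = √(268² + 106²)/(80 - (-7 + 3*(-2))) = √(71824 + 11236)/(80 - (-7 - 6)) = √83060/(80 - 1*(-13)) = (2*√20765)/(80 + 13) = (2*√20765)/93 = (2*√20765)*(1/93) = 2*√20765/93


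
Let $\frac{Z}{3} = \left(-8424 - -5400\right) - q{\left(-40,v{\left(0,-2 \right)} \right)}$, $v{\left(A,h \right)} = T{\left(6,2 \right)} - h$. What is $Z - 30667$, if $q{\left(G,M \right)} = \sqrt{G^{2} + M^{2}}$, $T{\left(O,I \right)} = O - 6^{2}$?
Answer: $-39739 - 12 \sqrt{149} \approx -39886.0$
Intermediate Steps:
$T{\left(O,I \right)} = -36 + O$ ($T{\left(O,I \right)} = O - 36 = -36 + O$)
$v{\left(A,h \right)} = -30 - h$ ($v{\left(A,h \right)} = \left(-36 + 6\right) - h = -30 - h$)
$Z = -9072 - 12 \sqrt{149}$ ($Z = 3 \left(\left(-8424 - -5400\right) - \sqrt{\left(-40\right)^{2} + \left(-30 - -2\right)^{2}}\right) = 3 \left(\left(-8424 + 5400\right) - \sqrt{1600 + \left(-30 + 2\right)^{2}}\right) = 3 \left(-3024 - \sqrt{1600 + \left(-28\right)^{2}}\right) = 3 \left(-3024 - \sqrt{1600 + 784}\right) = 3 \left(-3024 - \sqrt{2384}\right) = 3 \left(-3024 - 4 \sqrt{149}\right) = -9072 - 12 \sqrt{149} \approx -9218.5$)
$Z - 30667 = \left(-9072 - 12 \sqrt{149}\right) - 30667 = -39739 - 12 \sqrt{149}$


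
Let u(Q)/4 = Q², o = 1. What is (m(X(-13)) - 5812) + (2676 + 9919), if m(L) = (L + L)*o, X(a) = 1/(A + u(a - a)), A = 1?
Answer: 6785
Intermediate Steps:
u(Q) = 4*Q²
X(a) = 1 (X(a) = 1/(1 + 4*(a - a)²) = 1/(1 + 4*0²) = 1/(1 + 4*0) = 1/(1 + 0) = 1/1 = 1)
m(L) = 2*L (m(L) = (L + L)*1 = (2*L)*1 = 2*L)
(m(X(-13)) - 5812) + (2676 + 9919) = (2*1 - 5812) + (2676 + 9919) = (2 - 5812) + 12595 = -5810 + 12595 = 6785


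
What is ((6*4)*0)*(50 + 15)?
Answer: 0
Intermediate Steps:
((6*4)*0)*(50 + 15) = (24*0)*65 = 0*65 = 0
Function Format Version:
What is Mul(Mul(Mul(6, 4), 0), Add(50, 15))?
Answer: 0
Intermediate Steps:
Mul(Mul(Mul(6, 4), 0), Add(50, 15)) = Mul(Mul(24, 0), 65) = Mul(0, 65) = 0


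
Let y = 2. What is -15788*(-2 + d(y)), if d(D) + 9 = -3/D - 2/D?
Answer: 213138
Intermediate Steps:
d(D) = -9 - 5/D (d(D) = -9 + (-3/D - 2/D) = -9 - 5/D)
-15788*(-2 + d(y)) = -15788*(-2 + (-9 - 5/2)) = -15788*(-2 - 23/2) = -15788*(-27)/2 = -3947*(-54) = 213138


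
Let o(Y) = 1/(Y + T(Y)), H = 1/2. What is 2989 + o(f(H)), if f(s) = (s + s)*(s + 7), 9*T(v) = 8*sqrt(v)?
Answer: 3249205/1087 - 48*sqrt(30)/5435 ≈ 2989.1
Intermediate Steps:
H = 1/2 ≈ 0.50000
T(v) = 8*sqrt(v)/9 (T(v) = (8*sqrt(v))/9 = 8*sqrt(v)/9)
f(s) = 2*s*(7 + s) (f(s) = (2*s)*(7 + s) = 2*s*(7 + s))
o(Y) = 1/(Y + 8*sqrt(Y)/9)
2989 + o(f(H)) = 2989 + 9/(8*sqrt(2*(1/2)*(7 + 1/2)) + 9*(2*(1/2)*(7 + 1/2))) = 2989 + 9/(8*sqrt(2*(1/2)*(15/2)) + 9*(2*(1/2)*(15/2))) = 2989 + 9/(8*sqrt(15/2) + 9*(15/2)) = 2989 + 9/(8*(sqrt(30)/2) + 135/2) = 2989 + 9/(4*sqrt(30) + 135/2) = 2989 + 9/(135/2 + 4*sqrt(30))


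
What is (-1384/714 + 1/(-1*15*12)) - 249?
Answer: -5375219/21420 ≈ -250.94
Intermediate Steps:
(-1384/714 + 1/(-1*15*12)) - 249 = (-1384*1/714 + 1/(-15*12)) - 249 = (-692/357 + 1/(-180)) - 249 = (-692/357 - 1/180) - 249 = -41639/21420 - 249 = -5375219/21420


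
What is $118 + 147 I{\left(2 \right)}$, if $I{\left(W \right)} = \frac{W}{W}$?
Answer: $265$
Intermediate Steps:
$I{\left(W \right)} = 1$
$118 + 147 I{\left(2 \right)} = 118 + 147 \cdot 1 = 118 + 147 = 265$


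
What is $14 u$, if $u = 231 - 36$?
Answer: $2730$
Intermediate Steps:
$u = 195$ ($u = 231 - 36 = 195$)
$14 u = 14 \cdot 195 = 2730$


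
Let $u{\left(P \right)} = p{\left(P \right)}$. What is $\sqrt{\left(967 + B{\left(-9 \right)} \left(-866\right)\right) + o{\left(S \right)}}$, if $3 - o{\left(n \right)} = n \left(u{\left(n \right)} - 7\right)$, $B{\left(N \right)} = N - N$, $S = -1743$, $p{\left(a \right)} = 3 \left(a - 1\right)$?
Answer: $i \sqrt{9130607} \approx 3021.7 i$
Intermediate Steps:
$p{\left(a \right)} = -3 + 3 a$ ($p{\left(a \right)} = 3 \left(-1 + a\right) = -3 + 3 a$)
$B{\left(N \right)} = 0$
$u{\left(P \right)} = -3 + 3 P$
$o{\left(n \right)} = 3 - n \left(-10 + 3 n\right)$ ($o{\left(n \right)} = 3 - n \left(\left(-3 + 3 n\right) - 7\right) = 3 - n \left(-10 + 3 n\right)$)
$\sqrt{\left(967 + B{\left(-9 \right)} \left(-866\right)\right) + o{\left(S \right)}} = \sqrt{\left(967 + 0 \left(-866\right)\right) + \left(3 - 3 \left(-1743\right)^{2} + 10 \left(-1743\right)\right)} = \sqrt{\left(967 + 0\right) - 9131574} = \sqrt{967 - 9131574} = \sqrt{-9130607} = i \sqrt{9130607}$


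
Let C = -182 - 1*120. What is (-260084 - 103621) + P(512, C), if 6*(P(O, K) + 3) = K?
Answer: -1091275/3 ≈ -3.6376e+5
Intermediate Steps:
C = -302 (C = -182 - 120 = -302)
P(O, K) = -3 + K/6
(-260084 - 103621) + P(512, C) = (-260084 - 103621) + (-3 + (⅙)*(-302)) = -363705 + (-3 - 151/3) = -363705 - 160/3 = -1091275/3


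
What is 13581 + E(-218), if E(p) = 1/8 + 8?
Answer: 108713/8 ≈ 13589.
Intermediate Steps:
E(p) = 65/8 (E(p) = 1*(⅛) + 8 = ⅛ + 8 = 65/8)
13581 + E(-218) = 13581 + 65/8 = 108713/8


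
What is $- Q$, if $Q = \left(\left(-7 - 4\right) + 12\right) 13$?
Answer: $-13$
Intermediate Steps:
$Q = 13$ ($Q = \left(\left(-7 - 4\right) + 12\right) 13 = \left(-11 + 12\right) 13 = 1 \cdot 13 = 13$)
$- Q = \left(-1\right) 13 = -13$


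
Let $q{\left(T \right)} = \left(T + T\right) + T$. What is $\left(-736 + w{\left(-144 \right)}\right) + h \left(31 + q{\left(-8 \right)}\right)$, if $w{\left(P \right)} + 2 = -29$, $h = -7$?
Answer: $-816$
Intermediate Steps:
$q{\left(T \right)} = 3 T$ ($q{\left(T \right)} = 2 T + T = 3 T$)
$w{\left(P \right)} = -31$ ($w{\left(P \right)} = -2 - 29 = -31$)
$\left(-736 + w{\left(-144 \right)}\right) + h \left(31 + q{\left(-8 \right)}\right) = \left(-736 - 31\right) - 7 \left(31 + 3 \left(-8\right)\right) = -767 - 7 \left(31 - 24\right) = -767 - 49 = -816$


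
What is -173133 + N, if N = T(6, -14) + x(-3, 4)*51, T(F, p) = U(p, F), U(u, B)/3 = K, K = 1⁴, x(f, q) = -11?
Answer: -173691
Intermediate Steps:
K = 1
U(u, B) = 3 (U(u, B) = 3*1 = 3)
T(F, p) = 3
N = -558 (N = 3 - 11*51 = 3 - 561 = -558)
-173133 + N = -173133 - 558 = -173691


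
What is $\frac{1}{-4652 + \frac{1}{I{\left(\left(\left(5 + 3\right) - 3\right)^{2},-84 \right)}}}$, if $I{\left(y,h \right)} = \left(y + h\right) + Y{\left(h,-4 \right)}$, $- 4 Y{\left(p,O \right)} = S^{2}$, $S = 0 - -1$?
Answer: $- \frac{237}{1102528} \approx -0.00021496$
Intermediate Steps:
$S = 1$ ($S = 0 + 1 = 1$)
$Y{\left(p,O \right)} = - \frac{1}{4}$ ($Y{\left(p,O \right)} = - \frac{1^{2}}{4} = \left(- \frac{1}{4}\right) 1 = - \frac{1}{4}$)
$I{\left(y,h \right)} = - \frac{1}{4} + h + y$ ($I{\left(y,h \right)} = \left(y + h\right) - \frac{1}{4} = \left(h + y\right) - \frac{1}{4} = - \frac{1}{4} + h + y$)
$\frac{1}{-4652 + \frac{1}{I{\left(\left(\left(5 + 3\right) - 3\right)^{2},-84 \right)}}} = \frac{1}{-4652 + \frac{1}{- \frac{1}{4} - 84 + \left(\left(5 + 3\right) - 3\right)^{2}}} = \frac{1}{-4652 + \frac{1}{- \frac{1}{4} - 84 + \left(8 - 3\right)^{2}}} = \frac{1}{-4652 + \frac{1}{- \frac{1}{4} - 84 + 5^{2}}} = \frac{1}{-4652 + \frac{1}{- \frac{1}{4} - 84 + 25}} = \frac{1}{-4652 + \frac{1}{- \frac{237}{4}}} = \frac{1}{-4652 - \frac{4}{237}} = \frac{1}{- \frac{1102528}{237}} = - \frac{237}{1102528}$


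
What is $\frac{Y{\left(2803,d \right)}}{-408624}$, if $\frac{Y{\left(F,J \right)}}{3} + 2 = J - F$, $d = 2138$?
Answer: $\frac{667}{136208} \approx 0.0048969$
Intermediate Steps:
$Y{\left(F,J \right)} = -6 - 3 F + 3 J$ ($Y{\left(F,J \right)} = -6 + 3 \left(J - F\right) = -6 - \left(- 3 J + 3 F\right) = -6 - 3 F + 3 J$)
$\frac{Y{\left(2803,d \right)}}{-408624} = \frac{-6 - 8409 + 3 \cdot 2138}{-408624} = \left(-6 - 8409 + 6414\right) \left(- \frac{1}{408624}\right) = \left(-2001\right) \left(- \frac{1}{408624}\right) = \frac{667}{136208}$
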